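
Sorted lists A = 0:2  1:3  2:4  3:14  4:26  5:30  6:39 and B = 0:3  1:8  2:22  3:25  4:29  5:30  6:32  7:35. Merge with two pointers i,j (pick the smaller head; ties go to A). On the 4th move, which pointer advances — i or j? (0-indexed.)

[i=0,j=0] A[i]=2<=B[j]=3 take 2 → i++
[i=1,j=0] A[i]=3<=B[j]=3 take 3 → i++
[i=2,j=0] A[i]=4>B[j]=3 take 3 → j++
[i=2,j=1] A[i]=4<=B[j]=8 take 4 → i++

i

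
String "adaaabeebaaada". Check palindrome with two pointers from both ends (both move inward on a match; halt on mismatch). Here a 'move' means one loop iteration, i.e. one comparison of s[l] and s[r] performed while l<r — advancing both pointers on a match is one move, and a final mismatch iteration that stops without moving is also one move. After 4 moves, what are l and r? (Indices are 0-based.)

l=4, r=9

l=0 r=13: 'a'=='a', l++,r--
l=1 r=12: 'd'=='d', l++,r--
l=2 r=11: 'a'=='a', l++,r--
l=3 r=10: 'a'=='a', l++,r--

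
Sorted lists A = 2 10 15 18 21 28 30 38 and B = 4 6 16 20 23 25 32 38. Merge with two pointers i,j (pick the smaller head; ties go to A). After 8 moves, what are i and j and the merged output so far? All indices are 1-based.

i=1 j=1: A[i]=2<=B[j]=4 take 2, i++
i=2 j=1: A[i]=10>B[j]=4 take 4, j++
i=2 j=2: A[i]=10>B[j]=6 take 6, j++
i=2 j=3: A[i]=10<=B[j]=16 take 10, i++
i=3 j=3: A[i]=15<=B[j]=16 take 15, i++
i=4 j=3: A[i]=18>B[j]=16 take 16, j++
i=4 j=4: A[i]=18<=B[j]=20 take 18, i++
i=5 j=4: A[i]=21>B[j]=20 take 20, j++

i=5, j=5, merged so far=[2, 4, 6, 10, 15, 16, 18, 20]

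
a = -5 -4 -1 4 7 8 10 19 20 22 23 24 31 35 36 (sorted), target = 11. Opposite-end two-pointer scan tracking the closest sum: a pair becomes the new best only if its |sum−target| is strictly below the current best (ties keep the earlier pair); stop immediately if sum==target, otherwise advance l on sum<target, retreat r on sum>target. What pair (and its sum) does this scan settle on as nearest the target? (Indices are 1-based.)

[1,15] -5+36=31 d=20 * → r--
[1,14] -5+35=30 d=19 * → r--
[1,13] -5+31=26 d=15 * → r--
[1,12] -5+24=19 d=8 * → r--
[1,11] -5+23=18 d=7 * → r--
[1,10] -5+22=17 d=6 * → r--
[1,9] -5+20=15 d=4 * → r--
[1,8] -5+19=14 d=3 * → r--
[1,7] -5+10=5 d=6 → l++
[2,7] -4+10=6 d=5 → l++
[3,7] -1+10=9 d=2 * → l++
[4,7] 4+10=14 d=3 → r--
[4,6] 4+8=12 d=1 * → r--
[4,5] 4+7=11 d=0 * → stop

pair (4, 7) with sum 11 (|Δ|=0)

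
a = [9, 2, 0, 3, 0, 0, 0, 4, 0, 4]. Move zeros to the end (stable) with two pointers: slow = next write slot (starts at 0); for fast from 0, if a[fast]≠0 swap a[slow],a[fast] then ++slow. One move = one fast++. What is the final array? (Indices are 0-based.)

[9, 2, 3, 4, 4, 0, 0, 0, 0, 0]

(s=0,f=0) a[fast]=9≠0 swap→a[0]=9 → slow++,fast++
(s=1,f=1) a[fast]=2≠0 swap→a[1]=2 → slow++,fast++
(s=2,f=2) a[fast]=0 → fast++
(s=2,f=3) a[fast]=3≠0 swap→a[2]=3 → slow++,fast++
(s=3,f=4) a[fast]=0 → fast++
(s=3,f=5) a[fast]=0 → fast++
(s=3,f=6) a[fast]=0 → fast++
(s=3,f=7) a[fast]=4≠0 swap→a[3]=4 → slow++,fast++
(s=4,f=8) a[fast]=0 → fast++
(s=4,f=9) a[fast]=4≠0 swap→a[4]=4 → slow++,fast++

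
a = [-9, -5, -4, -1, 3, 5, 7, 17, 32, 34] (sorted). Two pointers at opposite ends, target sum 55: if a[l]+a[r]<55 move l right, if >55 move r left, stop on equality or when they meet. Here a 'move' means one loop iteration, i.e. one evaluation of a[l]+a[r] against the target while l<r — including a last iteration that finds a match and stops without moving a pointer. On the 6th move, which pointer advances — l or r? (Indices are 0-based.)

l

[0,9] -9+34=25 <55 → l++
[1,9] -5+34=29 <55 → l++
[2,9] -4+34=30 <55 → l++
[3,9] -1+34=33 <55 → l++
[4,9] 3+34=37 <55 → l++
[5,9] 5+34=39 <55 → l++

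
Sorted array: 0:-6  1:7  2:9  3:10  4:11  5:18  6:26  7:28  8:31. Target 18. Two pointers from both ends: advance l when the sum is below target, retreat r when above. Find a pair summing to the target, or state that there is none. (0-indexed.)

l=0 r=8: -6+31=25 >18, r--
l=0 r=7: -6+28=22 >18, r--
l=0 r=6: -6+26=20 >18, r--
l=0 r=5: -6+18=12 <18, l++
l=1 r=5: 7+18=25 >18, r--
l=1 r=4: 7+11=18, found

(7, 11)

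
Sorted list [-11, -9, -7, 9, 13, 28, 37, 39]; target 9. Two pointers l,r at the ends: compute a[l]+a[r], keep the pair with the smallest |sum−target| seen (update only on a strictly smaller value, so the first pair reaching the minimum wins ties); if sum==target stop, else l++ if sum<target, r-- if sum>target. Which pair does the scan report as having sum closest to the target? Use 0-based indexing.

[0,7] -11+39=28 d=19 * → r--
[0,6] -11+37=26 d=17 * → r--
[0,5] -11+28=17 d=8 * → r--
[0,4] -11+13=2 d=7 * → l++
[1,4] -9+13=4 d=5 * → l++
[2,4] -7+13=6 d=3 * → l++
[3,4] 9+13=22 d=13 → r--

pair (-7, 13) with sum 6 (|Δ|=3)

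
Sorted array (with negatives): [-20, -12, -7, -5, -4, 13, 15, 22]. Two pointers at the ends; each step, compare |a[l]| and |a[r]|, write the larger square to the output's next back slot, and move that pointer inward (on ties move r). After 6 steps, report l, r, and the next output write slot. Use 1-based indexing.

l=4, r=5, next write slot=2

[1,8] |-20|<=|22| out[8]=484 → r--
[1,7] |-20|>|15| out[7]=400 → l++
[2,7] |-12|<=|15| out[6]=225 → r--
[2,6] |-12|<=|13| out[5]=169 → r--
[2,5] |-12|>|-4| out[4]=144 → l++
[3,5] |-7|>|-4| out[3]=49 → l++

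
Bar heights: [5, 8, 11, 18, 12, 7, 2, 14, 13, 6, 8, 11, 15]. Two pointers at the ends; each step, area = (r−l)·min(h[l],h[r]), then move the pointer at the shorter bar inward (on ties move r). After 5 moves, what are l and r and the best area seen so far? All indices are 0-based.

l=0 r=12: min(5,15)*12=60 best=60 *, l++
l=1 r=12: min(8,15)*11=88 best=88 *, l++
l=2 r=12: min(11,15)*10=110 best=110 *, l++
l=3 r=12: min(18,15)*9=135 best=135 *, r--
l=3 r=11: min(18,11)*8=88 best=135, r--

l=3, r=10, best area=135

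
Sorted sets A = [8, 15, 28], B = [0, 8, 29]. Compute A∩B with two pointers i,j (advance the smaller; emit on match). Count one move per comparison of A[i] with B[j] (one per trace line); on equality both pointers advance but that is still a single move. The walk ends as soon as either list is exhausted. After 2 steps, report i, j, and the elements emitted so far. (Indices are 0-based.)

i=1, j=2, emitted=[8]

i=0 j=0: 8>0, j++
i=0 j=1: 8==8 emit, i++,j++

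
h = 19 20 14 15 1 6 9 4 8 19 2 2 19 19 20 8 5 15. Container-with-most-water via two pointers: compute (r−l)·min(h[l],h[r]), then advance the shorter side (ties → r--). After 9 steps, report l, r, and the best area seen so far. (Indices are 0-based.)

l=0 r=17: min(19,15)*17=255 best=255 *, r--
l=0 r=16: min(19,5)*16=80 best=255, r--
l=0 r=15: min(19,8)*15=120 best=255, r--
l=0 r=14: min(19,20)*14=266 best=266 *, l++
l=1 r=14: min(20,20)*13=260 best=266, r--
l=1 r=13: min(20,19)*12=228 best=266, r--
l=1 r=12: min(20,19)*11=209 best=266, r--
l=1 r=11: min(20,2)*10=20 best=266, r--
l=1 r=10: min(20,2)*9=18 best=266, r--

l=1, r=9, best area=266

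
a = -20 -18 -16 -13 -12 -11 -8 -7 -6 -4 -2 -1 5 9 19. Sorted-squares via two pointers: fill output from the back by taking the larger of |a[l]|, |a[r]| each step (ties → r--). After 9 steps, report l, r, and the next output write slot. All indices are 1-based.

[1,15] |-20|>|19| out[15]=400 → l++
[2,15] |-18|<=|19| out[14]=361 → r--
[2,14] |-18|>|9| out[13]=324 → l++
[3,14] |-16|>|9| out[12]=256 → l++
[4,14] |-13|>|9| out[11]=169 → l++
[5,14] |-12|>|9| out[10]=144 → l++
[6,14] |-11|>|9| out[9]=121 → l++
[7,14] |-8|<=|9| out[8]=81 → r--
[7,13] |-8|>|5| out[7]=64 → l++

l=8, r=13, next write slot=6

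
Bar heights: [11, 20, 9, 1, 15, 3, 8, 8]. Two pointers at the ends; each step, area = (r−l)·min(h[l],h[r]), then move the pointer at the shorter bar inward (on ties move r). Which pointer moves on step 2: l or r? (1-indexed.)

l=1 r=8: min(11,8)*7=56 best=56 *, r--
l=1 r=7: min(11,8)*6=48 best=56, r--

r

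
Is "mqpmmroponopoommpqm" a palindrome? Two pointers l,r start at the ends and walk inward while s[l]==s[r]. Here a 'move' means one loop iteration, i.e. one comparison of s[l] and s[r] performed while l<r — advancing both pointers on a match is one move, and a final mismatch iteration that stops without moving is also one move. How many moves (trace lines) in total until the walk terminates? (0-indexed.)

[0,18] 'm'=='m' → l++,r--
[1,17] 'q'=='q' → l++,r--
[2,16] 'p'=='p' → l++,r--
[3,15] 'm'=='m' → l++,r--
[4,14] 'm'=='m' → l++,r--
[5,13] 'r'!='o' → stop

6 moves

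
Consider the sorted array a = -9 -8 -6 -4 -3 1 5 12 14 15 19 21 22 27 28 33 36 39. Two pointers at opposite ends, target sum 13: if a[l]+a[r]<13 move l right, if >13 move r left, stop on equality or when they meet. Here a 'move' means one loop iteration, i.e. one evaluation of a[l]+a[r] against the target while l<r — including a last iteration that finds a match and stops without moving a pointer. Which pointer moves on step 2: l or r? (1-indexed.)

r

[1,18] -9+39=30 >13 → r--
[1,17] -9+36=27 >13 → r--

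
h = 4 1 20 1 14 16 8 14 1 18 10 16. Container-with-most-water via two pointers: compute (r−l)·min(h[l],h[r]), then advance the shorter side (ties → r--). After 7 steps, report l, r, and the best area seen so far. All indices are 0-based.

[0,11] min(4,16)*11=44 best=44 * → l++
[1,11] min(1,16)*10=10 best=44 → l++
[2,11] min(20,16)*9=144 best=144 * → r--
[2,10] min(20,10)*8=80 best=144 → r--
[2,9] min(20,18)*7=126 best=144 → r--
[2,8] min(20,1)*6=6 best=144 → r--
[2,7] min(20,14)*5=70 best=144 → r--

l=2, r=6, best area=144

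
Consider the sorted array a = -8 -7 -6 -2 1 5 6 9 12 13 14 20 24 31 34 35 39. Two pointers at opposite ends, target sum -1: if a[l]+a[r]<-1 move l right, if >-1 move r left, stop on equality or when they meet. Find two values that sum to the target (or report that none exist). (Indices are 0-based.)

[0,16] -8+39=31 >-1 → r--
[0,15] -8+35=27 >-1 → r--
[0,14] -8+34=26 >-1 → r--
[0,13] -8+31=23 >-1 → r--
[0,12] -8+24=16 >-1 → r--
[0,11] -8+20=12 >-1 → r--
[0,10] -8+14=6 >-1 → r--
[0,9] -8+13=5 >-1 → r--
[0,8] -8+12=4 >-1 → r--
[0,7] -8+9=1 >-1 → r--
[0,6] -8+6=-2 <-1 → l++
[1,6] -7+6=-1 → found

(-7, 6)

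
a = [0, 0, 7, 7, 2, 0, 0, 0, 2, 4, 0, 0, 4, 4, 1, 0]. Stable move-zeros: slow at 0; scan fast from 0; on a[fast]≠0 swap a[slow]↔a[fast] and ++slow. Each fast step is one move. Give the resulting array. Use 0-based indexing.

(s=0,f=0) a[fast]=0 → fast++
(s=0,f=1) a[fast]=0 → fast++
(s=0,f=2) a[fast]=7≠0 swap→a[0]=7 → slow++,fast++
(s=1,f=3) a[fast]=7≠0 swap→a[1]=7 → slow++,fast++
(s=2,f=4) a[fast]=2≠0 swap→a[2]=2 → slow++,fast++
(s=3,f=5) a[fast]=0 → fast++
(s=3,f=6) a[fast]=0 → fast++
(s=3,f=7) a[fast]=0 → fast++
(s=3,f=8) a[fast]=2≠0 swap→a[3]=2 → slow++,fast++
(s=4,f=9) a[fast]=4≠0 swap→a[4]=4 → slow++,fast++
(s=5,f=10) a[fast]=0 → fast++
(s=5,f=11) a[fast]=0 → fast++
(s=5,f=12) a[fast]=4≠0 swap→a[5]=4 → slow++,fast++
(s=6,f=13) a[fast]=4≠0 swap→a[6]=4 → slow++,fast++
(s=7,f=14) a[fast]=1≠0 swap→a[7]=1 → slow++,fast++
(s=8,f=15) a[fast]=0 → fast++

[7, 7, 2, 2, 4, 4, 4, 1, 0, 0, 0, 0, 0, 0, 0, 0]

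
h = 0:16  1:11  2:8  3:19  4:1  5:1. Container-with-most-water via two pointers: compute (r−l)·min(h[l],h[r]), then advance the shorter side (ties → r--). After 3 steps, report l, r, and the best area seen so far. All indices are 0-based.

[0,5] min(16,1)*5=5 best=5 * → r--
[0,4] min(16,1)*4=4 best=5 → r--
[0,3] min(16,19)*3=48 best=48 * → l++

l=1, r=3, best area=48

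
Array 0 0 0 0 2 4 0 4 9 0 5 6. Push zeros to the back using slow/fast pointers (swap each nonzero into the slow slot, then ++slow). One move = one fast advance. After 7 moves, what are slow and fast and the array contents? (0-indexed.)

slow=2, fast=7, a=[2, 4, 0, 0, 0, 0, 0, 4, 9, 0, 5, 6]

(s=0,f=0) a[fast]=0 → fast++
(s=0,f=1) a[fast]=0 → fast++
(s=0,f=2) a[fast]=0 → fast++
(s=0,f=3) a[fast]=0 → fast++
(s=0,f=4) a[fast]=2≠0 swap→a[0]=2 → slow++,fast++
(s=1,f=5) a[fast]=4≠0 swap→a[1]=4 → slow++,fast++
(s=2,f=6) a[fast]=0 → fast++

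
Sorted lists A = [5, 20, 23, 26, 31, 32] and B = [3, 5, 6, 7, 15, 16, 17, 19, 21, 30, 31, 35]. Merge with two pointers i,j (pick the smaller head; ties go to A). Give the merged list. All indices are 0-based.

[3, 5, 5, 6, 7, 15, 16, 17, 19, 20, 21, 23, 26, 30, 31, 31, 32, 35]

i=0 j=0: A[i]=5>B[j]=3 take 3, j++
i=0 j=1: A[i]=5<=B[j]=5 take 5, i++
i=1 j=1: A[i]=20>B[j]=5 take 5, j++
i=1 j=2: A[i]=20>B[j]=6 take 6, j++
i=1 j=3: A[i]=20>B[j]=7 take 7, j++
i=1 j=4: A[i]=20>B[j]=15 take 15, j++
i=1 j=5: A[i]=20>B[j]=16 take 16, j++
i=1 j=6: A[i]=20>B[j]=17 take 17, j++
i=1 j=7: A[i]=20>B[j]=19 take 19, j++
i=1 j=8: A[i]=20<=B[j]=21 take 20, i++
i=2 j=8: A[i]=23>B[j]=21 take 21, j++
i=2 j=9: A[i]=23<=B[j]=30 take 23, i++
i=3 j=9: A[i]=26<=B[j]=30 take 26, i++
i=4 j=9: A[i]=31>B[j]=30 take 30, j++
i=4 j=10: A[i]=31<=B[j]=31 take 31, i++
i=5 j=10: A[i]=32>B[j]=31 take 31, j++
i=5 j=11: A[i]=32<=B[j]=35 take 32, i++
i=6 j=11: A done, take B[j]=35, j++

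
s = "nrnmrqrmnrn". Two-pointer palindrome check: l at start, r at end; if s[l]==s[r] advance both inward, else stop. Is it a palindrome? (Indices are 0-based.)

palindrome

[0,10] 'n'=='n' → l++,r--
[1,9] 'r'=='r' → l++,r--
[2,8] 'n'=='n' → l++,r--
[3,7] 'm'=='m' → l++,r--
[4,6] 'r'=='r' → l++,r--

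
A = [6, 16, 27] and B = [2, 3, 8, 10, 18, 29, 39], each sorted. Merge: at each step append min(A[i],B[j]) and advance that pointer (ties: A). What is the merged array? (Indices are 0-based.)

[2, 3, 6, 8, 10, 16, 18, 27, 29, 39]

i=0 j=0: A[i]=6>B[j]=2 take 2, j++
i=0 j=1: A[i]=6>B[j]=3 take 3, j++
i=0 j=2: A[i]=6<=B[j]=8 take 6, i++
i=1 j=2: A[i]=16>B[j]=8 take 8, j++
i=1 j=3: A[i]=16>B[j]=10 take 10, j++
i=1 j=4: A[i]=16<=B[j]=18 take 16, i++
i=2 j=4: A[i]=27>B[j]=18 take 18, j++
i=2 j=5: A[i]=27<=B[j]=29 take 27, i++
i=3 j=5: A done, take B[j]=29, j++
i=3 j=6: A done, take B[j]=39, j++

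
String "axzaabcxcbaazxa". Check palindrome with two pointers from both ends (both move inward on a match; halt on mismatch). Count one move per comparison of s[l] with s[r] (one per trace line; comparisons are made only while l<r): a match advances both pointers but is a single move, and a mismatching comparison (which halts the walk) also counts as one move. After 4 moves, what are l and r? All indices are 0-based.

l=0 r=14: 'a'=='a', l++,r--
l=1 r=13: 'x'=='x', l++,r--
l=2 r=12: 'z'=='z', l++,r--
l=3 r=11: 'a'=='a', l++,r--

l=4, r=10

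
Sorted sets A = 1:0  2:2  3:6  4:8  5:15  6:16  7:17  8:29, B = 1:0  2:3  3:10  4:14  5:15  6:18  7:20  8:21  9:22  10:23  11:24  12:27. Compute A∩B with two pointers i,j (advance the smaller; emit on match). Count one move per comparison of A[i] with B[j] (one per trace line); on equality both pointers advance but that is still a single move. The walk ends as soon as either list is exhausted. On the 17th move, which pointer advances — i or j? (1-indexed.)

i=1 j=1: 0==0 emit, i++,j++
i=2 j=2: 2<3, i++
i=3 j=2: 6>3, j++
i=3 j=3: 6<10, i++
i=4 j=3: 8<10, i++
i=5 j=3: 15>10, j++
i=5 j=4: 15>14, j++
i=5 j=5: 15==15 emit, i++,j++
i=6 j=6: 16<18, i++
i=7 j=6: 17<18, i++
i=8 j=6: 29>18, j++
i=8 j=7: 29>20, j++
i=8 j=8: 29>21, j++
i=8 j=9: 29>22, j++
i=8 j=10: 29>23, j++
i=8 j=11: 29>24, j++
i=8 j=12: 29>27, j++

j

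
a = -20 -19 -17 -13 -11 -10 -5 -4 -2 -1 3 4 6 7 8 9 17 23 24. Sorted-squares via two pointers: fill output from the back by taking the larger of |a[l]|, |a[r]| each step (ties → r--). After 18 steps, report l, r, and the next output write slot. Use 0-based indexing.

l=0 r=18: |-20|<=|24| out[18]=576, r--
l=0 r=17: |-20|<=|23| out[17]=529, r--
l=0 r=16: |-20|>|17| out[16]=400, l++
l=1 r=16: |-19|>|17| out[15]=361, l++
l=2 r=16: |-17|<=|17| out[14]=289, r--
l=2 r=15: |-17|>|9| out[13]=289, l++
l=3 r=15: |-13|>|9| out[12]=169, l++
l=4 r=15: |-11|>|9| out[11]=121, l++
l=5 r=15: |-10|>|9| out[10]=100, l++
l=6 r=15: |-5|<=|9| out[9]=81, r--
l=6 r=14: |-5|<=|8| out[8]=64, r--
l=6 r=13: |-5|<=|7| out[7]=49, r--
l=6 r=12: |-5|<=|6| out[6]=36, r--
l=6 r=11: |-5|>|4| out[5]=25, l++
l=7 r=11: |-4|<=|4| out[4]=16, r--
l=7 r=10: |-4|>|3| out[3]=16, l++
l=8 r=10: |-2|<=|3| out[2]=9, r--
l=8 r=9: |-2|>|-1| out[1]=4, l++

l=9, r=9, next write slot=0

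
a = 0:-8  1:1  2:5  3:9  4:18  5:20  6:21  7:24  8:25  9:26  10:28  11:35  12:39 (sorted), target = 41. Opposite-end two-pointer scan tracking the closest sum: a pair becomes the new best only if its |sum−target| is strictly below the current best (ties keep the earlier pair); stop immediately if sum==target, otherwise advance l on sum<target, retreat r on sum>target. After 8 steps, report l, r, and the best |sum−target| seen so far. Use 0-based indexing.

l=4, r=8, best |Δ|=1

[0,12] -8+39=31 d=10 * → l++
[1,12] 1+39=40 d=1 * → l++
[2,12] 5+39=44 d=3 → r--
[2,11] 5+35=40 d=1 → l++
[3,11] 9+35=44 d=3 → r--
[3,10] 9+28=37 d=4 → l++
[4,10] 18+28=46 d=5 → r--
[4,9] 18+26=44 d=3 → r--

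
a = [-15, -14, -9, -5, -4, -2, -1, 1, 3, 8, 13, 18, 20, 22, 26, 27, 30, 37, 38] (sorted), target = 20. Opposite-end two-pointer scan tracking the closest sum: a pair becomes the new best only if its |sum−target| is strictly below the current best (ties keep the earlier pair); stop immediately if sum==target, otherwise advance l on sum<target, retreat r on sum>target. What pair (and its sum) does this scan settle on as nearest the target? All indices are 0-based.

pair (-2, 22) with sum 20 (|Δ|=0)

l=0 r=18: -15+38=23 d=3 *, r--
l=0 r=17: -15+37=22 d=2 *, r--
l=0 r=16: -15+30=15 d=5, l++
l=1 r=16: -14+30=16 d=4, l++
l=2 r=16: -9+30=21 d=1 *, r--
l=2 r=15: -9+27=18 d=2, l++
l=3 r=15: -5+27=22 d=2, r--
l=3 r=14: -5+26=21 d=1, r--
l=3 r=13: -5+22=17 d=3, l++
l=4 r=13: -4+22=18 d=2, l++
l=5 r=13: -2+22=20 d=0 *, stop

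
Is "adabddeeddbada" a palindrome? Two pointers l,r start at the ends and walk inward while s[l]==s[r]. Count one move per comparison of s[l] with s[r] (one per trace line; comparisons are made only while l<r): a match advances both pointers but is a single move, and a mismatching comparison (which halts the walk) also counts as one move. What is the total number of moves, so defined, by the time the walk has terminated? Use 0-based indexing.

[0,13] 'a'=='a' → l++,r--
[1,12] 'd'=='d' → l++,r--
[2,11] 'a'=='a' → l++,r--
[3,10] 'b'=='b' → l++,r--
[4,9] 'd'=='d' → l++,r--
[5,8] 'd'=='d' → l++,r--
[6,7] 'e'=='e' → l++,r--

7 moves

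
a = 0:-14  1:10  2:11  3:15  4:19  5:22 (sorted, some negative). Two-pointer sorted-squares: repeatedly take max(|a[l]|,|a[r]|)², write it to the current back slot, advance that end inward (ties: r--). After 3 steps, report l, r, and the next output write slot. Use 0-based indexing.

[0,5] |-14|<=|22| out[5]=484 → r--
[0,4] |-14|<=|19| out[4]=361 → r--
[0,3] |-14|<=|15| out[3]=225 → r--

l=0, r=2, next write slot=2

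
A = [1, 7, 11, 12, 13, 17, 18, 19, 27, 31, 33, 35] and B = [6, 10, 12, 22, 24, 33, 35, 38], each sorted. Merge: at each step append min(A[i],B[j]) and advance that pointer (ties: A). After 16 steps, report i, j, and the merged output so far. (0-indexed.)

i=0 j=0: A[i]=1<=B[j]=6 take 1, i++
i=1 j=0: A[i]=7>B[j]=6 take 6, j++
i=1 j=1: A[i]=7<=B[j]=10 take 7, i++
i=2 j=1: A[i]=11>B[j]=10 take 10, j++
i=2 j=2: A[i]=11<=B[j]=12 take 11, i++
i=3 j=2: A[i]=12<=B[j]=12 take 12, i++
i=4 j=2: A[i]=13>B[j]=12 take 12, j++
i=4 j=3: A[i]=13<=B[j]=22 take 13, i++
i=5 j=3: A[i]=17<=B[j]=22 take 17, i++
i=6 j=3: A[i]=18<=B[j]=22 take 18, i++
i=7 j=3: A[i]=19<=B[j]=22 take 19, i++
i=8 j=3: A[i]=27>B[j]=22 take 22, j++
i=8 j=4: A[i]=27>B[j]=24 take 24, j++
i=8 j=5: A[i]=27<=B[j]=33 take 27, i++
i=9 j=5: A[i]=31<=B[j]=33 take 31, i++
i=10 j=5: A[i]=33<=B[j]=33 take 33, i++

i=11, j=5, merged so far=[1, 6, 7, 10, 11, 12, 12, 13, 17, 18, 19, 22, 24, 27, 31, 33]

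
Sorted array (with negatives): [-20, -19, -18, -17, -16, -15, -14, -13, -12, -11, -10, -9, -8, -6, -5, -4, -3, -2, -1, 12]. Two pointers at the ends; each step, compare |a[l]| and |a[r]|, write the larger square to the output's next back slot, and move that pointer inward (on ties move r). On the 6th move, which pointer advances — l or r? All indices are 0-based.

l

[0,19] |-20|>|12| out[19]=400 → l++
[1,19] |-19|>|12| out[18]=361 → l++
[2,19] |-18|>|12| out[17]=324 → l++
[3,19] |-17|>|12| out[16]=289 → l++
[4,19] |-16|>|12| out[15]=256 → l++
[5,19] |-15|>|12| out[14]=225 → l++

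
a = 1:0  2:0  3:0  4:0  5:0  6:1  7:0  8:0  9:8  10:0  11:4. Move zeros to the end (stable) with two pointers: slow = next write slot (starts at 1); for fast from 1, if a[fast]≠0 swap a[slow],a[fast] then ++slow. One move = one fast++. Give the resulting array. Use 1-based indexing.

[1, 8, 4, 0, 0, 0, 0, 0, 0, 0, 0]

slow=1 fast=1: a[fast]=0, fast++
slow=1 fast=2: a[fast]=0, fast++
slow=1 fast=3: a[fast]=0, fast++
slow=1 fast=4: a[fast]=0, fast++
slow=1 fast=5: a[fast]=0, fast++
slow=1 fast=6: a[fast]=1≠0 swap→a[1]=1, slow++,fast++
slow=2 fast=7: a[fast]=0, fast++
slow=2 fast=8: a[fast]=0, fast++
slow=2 fast=9: a[fast]=8≠0 swap→a[2]=8, slow++,fast++
slow=3 fast=10: a[fast]=0, fast++
slow=3 fast=11: a[fast]=4≠0 swap→a[3]=4, slow++,fast++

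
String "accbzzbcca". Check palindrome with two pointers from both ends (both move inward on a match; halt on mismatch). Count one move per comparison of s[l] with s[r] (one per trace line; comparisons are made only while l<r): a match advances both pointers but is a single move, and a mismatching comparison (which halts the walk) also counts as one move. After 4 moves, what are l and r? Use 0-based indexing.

l=0 r=9: 'a'=='a', l++,r--
l=1 r=8: 'c'=='c', l++,r--
l=2 r=7: 'c'=='c', l++,r--
l=3 r=6: 'b'=='b', l++,r--

l=4, r=5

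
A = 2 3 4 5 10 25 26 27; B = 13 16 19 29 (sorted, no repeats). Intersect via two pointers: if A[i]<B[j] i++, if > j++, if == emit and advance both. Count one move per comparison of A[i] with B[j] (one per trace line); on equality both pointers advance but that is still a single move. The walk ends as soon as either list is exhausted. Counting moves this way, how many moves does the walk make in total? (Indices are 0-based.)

11 moves

i=0 j=0: 2<13, i++
i=1 j=0: 3<13, i++
i=2 j=0: 4<13, i++
i=3 j=0: 5<13, i++
i=4 j=0: 10<13, i++
i=5 j=0: 25>13, j++
i=5 j=1: 25>16, j++
i=5 j=2: 25>19, j++
i=5 j=3: 25<29, i++
i=6 j=3: 26<29, i++
i=7 j=3: 27<29, i++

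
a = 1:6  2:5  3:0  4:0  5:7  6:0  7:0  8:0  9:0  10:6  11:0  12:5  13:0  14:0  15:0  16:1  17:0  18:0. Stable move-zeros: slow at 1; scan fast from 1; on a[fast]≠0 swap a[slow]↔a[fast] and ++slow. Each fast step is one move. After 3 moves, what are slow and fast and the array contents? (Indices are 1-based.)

slow=3, fast=4, a=[6, 5, 0, 0, 7, 0, 0, 0, 0, 6, 0, 5, 0, 0, 0, 1, 0, 0]

slow=1 fast=1: a[fast]=6≠0 swap→a[1]=6, slow++,fast++
slow=2 fast=2: a[fast]=5≠0 swap→a[2]=5, slow++,fast++
slow=3 fast=3: a[fast]=0, fast++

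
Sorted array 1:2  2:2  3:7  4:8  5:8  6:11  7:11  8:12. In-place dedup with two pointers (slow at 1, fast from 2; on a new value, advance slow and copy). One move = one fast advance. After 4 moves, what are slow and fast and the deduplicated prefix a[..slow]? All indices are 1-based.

slow=1 fast=2: a[fast]=2=a[slow] dup, fast++
slow=1 fast=3: a[fast]=7≠a[slow]=2 write a[2]=7, slow++,fast++
slow=2 fast=4: a[fast]=8≠a[slow]=7 write a[3]=8, slow++,fast++
slow=3 fast=5: a[fast]=8=a[slow] dup, fast++

slow=3, fast=6, prefix=[2, 7, 8]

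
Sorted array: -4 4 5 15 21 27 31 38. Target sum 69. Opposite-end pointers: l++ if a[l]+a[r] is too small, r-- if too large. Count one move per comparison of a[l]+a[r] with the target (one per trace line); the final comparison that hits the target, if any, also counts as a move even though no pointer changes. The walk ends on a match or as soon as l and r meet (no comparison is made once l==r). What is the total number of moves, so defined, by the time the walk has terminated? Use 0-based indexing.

7 moves

[0,7] -4+38=34 <69 → l++
[1,7] 4+38=42 <69 → l++
[2,7] 5+38=43 <69 → l++
[3,7] 15+38=53 <69 → l++
[4,7] 21+38=59 <69 → l++
[5,7] 27+38=65 <69 → l++
[6,7] 31+38=69 → found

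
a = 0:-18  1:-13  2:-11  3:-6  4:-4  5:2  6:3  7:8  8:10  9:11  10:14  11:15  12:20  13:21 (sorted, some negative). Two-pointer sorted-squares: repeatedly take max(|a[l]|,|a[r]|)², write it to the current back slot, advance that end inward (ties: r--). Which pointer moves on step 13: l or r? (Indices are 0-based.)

[0,13] |-18|<=|21| out[13]=441 → r--
[0,12] |-18|<=|20| out[12]=400 → r--
[0,11] |-18|>|15| out[11]=324 → l++
[1,11] |-13|<=|15| out[10]=225 → r--
[1,10] |-13|<=|14| out[9]=196 → r--
[1,9] |-13|>|11| out[8]=169 → l++
[2,9] |-11|<=|11| out[7]=121 → r--
[2,8] |-11|>|10| out[6]=121 → l++
[3,8] |-6|<=|10| out[5]=100 → r--
[3,7] |-6|<=|8| out[4]=64 → r--
[3,6] |-6|>|3| out[3]=36 → l++
[4,6] |-4|>|3| out[2]=16 → l++
[5,6] |2|<=|3| out[1]=9 → r--

r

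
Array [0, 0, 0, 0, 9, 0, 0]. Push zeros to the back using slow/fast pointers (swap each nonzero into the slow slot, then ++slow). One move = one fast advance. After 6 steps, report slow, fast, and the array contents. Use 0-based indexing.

slow=1, fast=6, a=[9, 0, 0, 0, 0, 0, 0]

slow=0 fast=0: a[fast]=0, fast++
slow=0 fast=1: a[fast]=0, fast++
slow=0 fast=2: a[fast]=0, fast++
slow=0 fast=3: a[fast]=0, fast++
slow=0 fast=4: a[fast]=9≠0 swap→a[0]=9, slow++,fast++
slow=1 fast=5: a[fast]=0, fast++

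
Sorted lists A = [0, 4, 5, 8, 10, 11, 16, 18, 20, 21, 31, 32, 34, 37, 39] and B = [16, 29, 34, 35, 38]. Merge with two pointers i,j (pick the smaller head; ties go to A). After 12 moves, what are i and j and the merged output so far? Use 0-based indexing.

i=10, j=2, merged so far=[0, 4, 5, 8, 10, 11, 16, 16, 18, 20, 21, 29]

[i=0,j=0] A[i]=0<=B[j]=16 take 0 → i++
[i=1,j=0] A[i]=4<=B[j]=16 take 4 → i++
[i=2,j=0] A[i]=5<=B[j]=16 take 5 → i++
[i=3,j=0] A[i]=8<=B[j]=16 take 8 → i++
[i=4,j=0] A[i]=10<=B[j]=16 take 10 → i++
[i=5,j=0] A[i]=11<=B[j]=16 take 11 → i++
[i=6,j=0] A[i]=16<=B[j]=16 take 16 → i++
[i=7,j=0] A[i]=18>B[j]=16 take 16 → j++
[i=7,j=1] A[i]=18<=B[j]=29 take 18 → i++
[i=8,j=1] A[i]=20<=B[j]=29 take 20 → i++
[i=9,j=1] A[i]=21<=B[j]=29 take 21 → i++
[i=10,j=1] A[i]=31>B[j]=29 take 29 → j++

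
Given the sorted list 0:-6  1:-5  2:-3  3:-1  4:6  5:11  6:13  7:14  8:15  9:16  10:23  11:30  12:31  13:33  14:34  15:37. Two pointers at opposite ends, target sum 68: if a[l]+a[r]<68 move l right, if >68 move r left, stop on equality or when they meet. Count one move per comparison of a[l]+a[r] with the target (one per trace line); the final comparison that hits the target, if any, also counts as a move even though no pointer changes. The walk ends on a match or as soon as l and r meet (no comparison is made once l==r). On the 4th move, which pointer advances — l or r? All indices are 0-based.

l

[0,15] -6+37=31 <68 → l++
[1,15] -5+37=32 <68 → l++
[2,15] -3+37=34 <68 → l++
[3,15] -1+37=36 <68 → l++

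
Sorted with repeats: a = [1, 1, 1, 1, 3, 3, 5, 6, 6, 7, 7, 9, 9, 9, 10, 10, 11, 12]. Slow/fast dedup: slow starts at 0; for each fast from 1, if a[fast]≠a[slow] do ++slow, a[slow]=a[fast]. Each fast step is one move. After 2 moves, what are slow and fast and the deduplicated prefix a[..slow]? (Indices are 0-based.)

slow=0, fast=3, prefix=[1]

slow=0 fast=1: a[fast]=1=a[slow] dup, fast++
slow=0 fast=2: a[fast]=1=a[slow] dup, fast++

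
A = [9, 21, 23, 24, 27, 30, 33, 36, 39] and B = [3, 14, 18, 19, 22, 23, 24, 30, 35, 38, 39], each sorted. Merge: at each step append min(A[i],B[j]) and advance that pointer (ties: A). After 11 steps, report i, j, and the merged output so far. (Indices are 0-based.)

i=4, j=7, merged so far=[3, 9, 14, 18, 19, 21, 22, 23, 23, 24, 24]

i=0 j=0: A[i]=9>B[j]=3 take 3, j++
i=0 j=1: A[i]=9<=B[j]=14 take 9, i++
i=1 j=1: A[i]=21>B[j]=14 take 14, j++
i=1 j=2: A[i]=21>B[j]=18 take 18, j++
i=1 j=3: A[i]=21>B[j]=19 take 19, j++
i=1 j=4: A[i]=21<=B[j]=22 take 21, i++
i=2 j=4: A[i]=23>B[j]=22 take 22, j++
i=2 j=5: A[i]=23<=B[j]=23 take 23, i++
i=3 j=5: A[i]=24>B[j]=23 take 23, j++
i=3 j=6: A[i]=24<=B[j]=24 take 24, i++
i=4 j=6: A[i]=27>B[j]=24 take 24, j++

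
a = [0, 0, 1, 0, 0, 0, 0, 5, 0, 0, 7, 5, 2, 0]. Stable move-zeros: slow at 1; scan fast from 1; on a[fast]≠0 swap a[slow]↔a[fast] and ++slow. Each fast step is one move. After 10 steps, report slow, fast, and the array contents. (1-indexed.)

slow=1 fast=1: a[fast]=0, fast++
slow=1 fast=2: a[fast]=0, fast++
slow=1 fast=3: a[fast]=1≠0 swap→a[1]=1, slow++,fast++
slow=2 fast=4: a[fast]=0, fast++
slow=2 fast=5: a[fast]=0, fast++
slow=2 fast=6: a[fast]=0, fast++
slow=2 fast=7: a[fast]=0, fast++
slow=2 fast=8: a[fast]=5≠0 swap→a[2]=5, slow++,fast++
slow=3 fast=9: a[fast]=0, fast++
slow=3 fast=10: a[fast]=0, fast++

slow=3, fast=11, a=[1, 5, 0, 0, 0, 0, 0, 0, 0, 0, 7, 5, 2, 0]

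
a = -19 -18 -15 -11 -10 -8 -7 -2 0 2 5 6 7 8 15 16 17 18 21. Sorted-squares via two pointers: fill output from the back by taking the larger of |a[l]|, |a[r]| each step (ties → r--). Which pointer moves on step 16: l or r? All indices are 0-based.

l=0 r=18: |-19|<=|21| out[18]=441, r--
l=0 r=17: |-19|>|18| out[17]=361, l++
l=1 r=17: |-18|<=|18| out[16]=324, r--
l=1 r=16: |-18|>|17| out[15]=324, l++
l=2 r=16: |-15|<=|17| out[14]=289, r--
l=2 r=15: |-15|<=|16| out[13]=256, r--
l=2 r=14: |-15|<=|15| out[12]=225, r--
l=2 r=13: |-15|>|8| out[11]=225, l++
l=3 r=13: |-11|>|8| out[10]=121, l++
l=4 r=13: |-10|>|8| out[9]=100, l++
l=5 r=13: |-8|<=|8| out[8]=64, r--
l=5 r=12: |-8|>|7| out[7]=64, l++
l=6 r=12: |-7|<=|7| out[6]=49, r--
l=6 r=11: |-7|>|6| out[5]=49, l++
l=7 r=11: |-2|<=|6| out[4]=36, r--
l=7 r=10: |-2|<=|5| out[3]=25, r--

r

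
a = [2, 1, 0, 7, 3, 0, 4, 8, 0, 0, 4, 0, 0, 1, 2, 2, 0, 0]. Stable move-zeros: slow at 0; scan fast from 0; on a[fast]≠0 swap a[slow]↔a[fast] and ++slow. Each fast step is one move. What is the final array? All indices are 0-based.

slow=0 fast=0: a[fast]=2≠0 swap→a[0]=2, slow++,fast++
slow=1 fast=1: a[fast]=1≠0 swap→a[1]=1, slow++,fast++
slow=2 fast=2: a[fast]=0, fast++
slow=2 fast=3: a[fast]=7≠0 swap→a[2]=7, slow++,fast++
slow=3 fast=4: a[fast]=3≠0 swap→a[3]=3, slow++,fast++
slow=4 fast=5: a[fast]=0, fast++
slow=4 fast=6: a[fast]=4≠0 swap→a[4]=4, slow++,fast++
slow=5 fast=7: a[fast]=8≠0 swap→a[5]=8, slow++,fast++
slow=6 fast=8: a[fast]=0, fast++
slow=6 fast=9: a[fast]=0, fast++
slow=6 fast=10: a[fast]=4≠0 swap→a[6]=4, slow++,fast++
slow=7 fast=11: a[fast]=0, fast++
slow=7 fast=12: a[fast]=0, fast++
slow=7 fast=13: a[fast]=1≠0 swap→a[7]=1, slow++,fast++
slow=8 fast=14: a[fast]=2≠0 swap→a[8]=2, slow++,fast++
slow=9 fast=15: a[fast]=2≠0 swap→a[9]=2, slow++,fast++
slow=10 fast=16: a[fast]=0, fast++
slow=10 fast=17: a[fast]=0, fast++

[2, 1, 7, 3, 4, 8, 4, 1, 2, 2, 0, 0, 0, 0, 0, 0, 0, 0]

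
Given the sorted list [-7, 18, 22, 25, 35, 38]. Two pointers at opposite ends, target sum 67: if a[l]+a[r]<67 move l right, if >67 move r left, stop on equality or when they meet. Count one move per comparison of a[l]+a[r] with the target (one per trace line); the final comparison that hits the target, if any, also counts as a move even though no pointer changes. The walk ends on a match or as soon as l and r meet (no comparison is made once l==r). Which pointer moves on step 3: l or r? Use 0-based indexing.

l

[0,5] -7+38=31 <67 → l++
[1,5] 18+38=56 <67 → l++
[2,5] 22+38=60 <67 → l++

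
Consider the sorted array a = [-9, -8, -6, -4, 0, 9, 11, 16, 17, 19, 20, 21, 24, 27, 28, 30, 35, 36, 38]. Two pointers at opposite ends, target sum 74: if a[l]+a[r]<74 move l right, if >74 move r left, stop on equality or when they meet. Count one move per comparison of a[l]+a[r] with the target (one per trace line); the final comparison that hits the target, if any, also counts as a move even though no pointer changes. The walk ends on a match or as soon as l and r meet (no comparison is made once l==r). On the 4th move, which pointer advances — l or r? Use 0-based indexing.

l=0 r=18: -9+38=29 <74, l++
l=1 r=18: -8+38=30 <74, l++
l=2 r=18: -6+38=32 <74, l++
l=3 r=18: -4+38=34 <74, l++

l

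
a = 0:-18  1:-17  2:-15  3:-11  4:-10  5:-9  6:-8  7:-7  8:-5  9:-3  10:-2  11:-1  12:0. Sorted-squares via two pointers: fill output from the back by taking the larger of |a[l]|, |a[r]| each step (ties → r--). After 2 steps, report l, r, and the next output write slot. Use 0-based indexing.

l=2, r=12, next write slot=10

l=0 r=12: |-18|>|0| out[12]=324, l++
l=1 r=12: |-17|>|0| out[11]=289, l++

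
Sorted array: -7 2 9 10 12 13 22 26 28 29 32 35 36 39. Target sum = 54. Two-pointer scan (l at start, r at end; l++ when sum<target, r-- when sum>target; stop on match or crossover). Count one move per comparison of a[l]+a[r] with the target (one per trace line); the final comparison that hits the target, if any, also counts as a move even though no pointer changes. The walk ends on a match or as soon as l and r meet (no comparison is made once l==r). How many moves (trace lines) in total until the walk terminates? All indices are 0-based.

[0,13] -7+39=32 <54 → l++
[1,13] 2+39=41 <54 → l++
[2,13] 9+39=48 <54 → l++
[3,13] 10+39=49 <54 → l++
[4,13] 12+39=51 <54 → l++
[5,13] 13+39=52 <54 → l++
[6,13] 22+39=61 >54 → r--
[6,12] 22+36=58 >54 → r--
[6,11] 22+35=57 >54 → r--
[6,10] 22+32=54 → found

10 moves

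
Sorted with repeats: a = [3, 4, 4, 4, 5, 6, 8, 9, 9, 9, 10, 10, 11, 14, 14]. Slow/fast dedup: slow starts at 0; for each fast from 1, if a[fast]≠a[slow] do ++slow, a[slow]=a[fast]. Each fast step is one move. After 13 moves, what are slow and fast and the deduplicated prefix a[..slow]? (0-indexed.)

slow=8, fast=14, prefix=[3, 4, 5, 6, 8, 9, 10, 11, 14]

slow=0 fast=1: a[fast]=4≠a[slow]=3 write a[1]=4, slow++,fast++
slow=1 fast=2: a[fast]=4=a[slow] dup, fast++
slow=1 fast=3: a[fast]=4=a[slow] dup, fast++
slow=1 fast=4: a[fast]=5≠a[slow]=4 write a[2]=5, slow++,fast++
slow=2 fast=5: a[fast]=6≠a[slow]=5 write a[3]=6, slow++,fast++
slow=3 fast=6: a[fast]=8≠a[slow]=6 write a[4]=8, slow++,fast++
slow=4 fast=7: a[fast]=9≠a[slow]=8 write a[5]=9, slow++,fast++
slow=5 fast=8: a[fast]=9=a[slow] dup, fast++
slow=5 fast=9: a[fast]=9=a[slow] dup, fast++
slow=5 fast=10: a[fast]=10≠a[slow]=9 write a[6]=10, slow++,fast++
slow=6 fast=11: a[fast]=10=a[slow] dup, fast++
slow=6 fast=12: a[fast]=11≠a[slow]=10 write a[7]=11, slow++,fast++
slow=7 fast=13: a[fast]=14≠a[slow]=11 write a[8]=14, slow++,fast++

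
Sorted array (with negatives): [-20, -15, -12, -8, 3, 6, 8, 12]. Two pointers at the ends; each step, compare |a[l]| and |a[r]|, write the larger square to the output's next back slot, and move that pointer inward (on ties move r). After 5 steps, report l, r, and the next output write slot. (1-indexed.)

l=1 r=8: |-20|>|12| out[8]=400, l++
l=2 r=8: |-15|>|12| out[7]=225, l++
l=3 r=8: |-12|<=|12| out[6]=144, r--
l=3 r=7: |-12|>|8| out[5]=144, l++
l=4 r=7: |-8|<=|8| out[4]=64, r--

l=4, r=6, next write slot=3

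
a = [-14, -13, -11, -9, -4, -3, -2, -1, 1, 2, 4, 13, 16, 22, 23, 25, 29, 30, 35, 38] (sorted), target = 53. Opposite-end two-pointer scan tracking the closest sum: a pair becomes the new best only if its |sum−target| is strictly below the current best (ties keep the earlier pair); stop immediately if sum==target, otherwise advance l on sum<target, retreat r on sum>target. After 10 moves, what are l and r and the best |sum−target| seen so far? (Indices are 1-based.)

l=11, r=20, best |Δ|=13

l=1 r=20: -14+38=24 d=29 *, l++
l=2 r=20: -13+38=25 d=28 *, l++
l=3 r=20: -11+38=27 d=26 *, l++
l=4 r=20: -9+38=29 d=24 *, l++
l=5 r=20: -4+38=34 d=19 *, l++
l=6 r=20: -3+38=35 d=18 *, l++
l=7 r=20: -2+38=36 d=17 *, l++
l=8 r=20: -1+38=37 d=16 *, l++
l=9 r=20: 1+38=39 d=14 *, l++
l=10 r=20: 2+38=40 d=13 *, l++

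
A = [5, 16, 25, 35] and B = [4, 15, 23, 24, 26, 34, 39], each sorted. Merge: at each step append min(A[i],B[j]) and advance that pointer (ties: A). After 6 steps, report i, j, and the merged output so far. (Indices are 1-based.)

i=1 j=1: A[i]=5>B[j]=4 take 4, j++
i=1 j=2: A[i]=5<=B[j]=15 take 5, i++
i=2 j=2: A[i]=16>B[j]=15 take 15, j++
i=2 j=3: A[i]=16<=B[j]=23 take 16, i++
i=3 j=3: A[i]=25>B[j]=23 take 23, j++
i=3 j=4: A[i]=25>B[j]=24 take 24, j++

i=3, j=5, merged so far=[4, 5, 15, 16, 23, 24]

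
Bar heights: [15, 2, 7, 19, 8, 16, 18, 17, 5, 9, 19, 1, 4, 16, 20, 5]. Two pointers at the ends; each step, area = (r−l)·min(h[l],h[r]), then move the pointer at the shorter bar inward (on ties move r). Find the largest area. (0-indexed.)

l=0 r=15: min(15,5)*15=75 best=75 *, r--
l=0 r=14: min(15,20)*14=210 best=210 *, l++
l=1 r=14: min(2,20)*13=26 best=210, l++
l=2 r=14: min(7,20)*12=84 best=210, l++
l=3 r=14: min(19,20)*11=209 best=210, l++
l=4 r=14: min(8,20)*10=80 best=210, l++
l=5 r=14: min(16,20)*9=144 best=210, l++
l=6 r=14: min(18,20)*8=144 best=210, l++
l=7 r=14: min(17,20)*7=119 best=210, l++
l=8 r=14: min(5,20)*6=30 best=210, l++
l=9 r=14: min(9,20)*5=45 best=210, l++
l=10 r=14: min(19,20)*4=76 best=210, l++
l=11 r=14: min(1,20)*3=3 best=210, l++
l=12 r=14: min(4,20)*2=8 best=210, l++
l=13 r=14: min(16,20)*1=16 best=210, l++

max area = 210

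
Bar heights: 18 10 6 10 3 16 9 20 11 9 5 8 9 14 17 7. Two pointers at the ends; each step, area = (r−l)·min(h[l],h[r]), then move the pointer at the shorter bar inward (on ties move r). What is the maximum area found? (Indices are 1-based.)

[1,16] min(18,7)*15=105 best=105 * → r--
[1,15] min(18,17)*14=238 best=238 * → r--
[1,14] min(18,14)*13=182 best=238 → r--
[1,13] min(18,9)*12=108 best=238 → r--
[1,12] min(18,8)*11=88 best=238 → r--
[1,11] min(18,5)*10=50 best=238 → r--
[1,10] min(18,9)*9=81 best=238 → r--
[1,9] min(18,11)*8=88 best=238 → r--
[1,8] min(18,20)*7=126 best=238 → l++
[2,8] min(10,20)*6=60 best=238 → l++
[3,8] min(6,20)*5=30 best=238 → l++
[4,8] min(10,20)*4=40 best=238 → l++
[5,8] min(3,20)*3=9 best=238 → l++
[6,8] min(16,20)*2=32 best=238 → l++
[7,8] min(9,20)*1=9 best=238 → l++

max area = 238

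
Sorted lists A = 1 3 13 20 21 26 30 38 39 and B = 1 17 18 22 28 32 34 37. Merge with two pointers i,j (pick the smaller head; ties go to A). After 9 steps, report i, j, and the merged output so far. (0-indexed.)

[i=0,j=0] A[i]=1<=B[j]=1 take 1 → i++
[i=1,j=0] A[i]=3>B[j]=1 take 1 → j++
[i=1,j=1] A[i]=3<=B[j]=17 take 3 → i++
[i=2,j=1] A[i]=13<=B[j]=17 take 13 → i++
[i=3,j=1] A[i]=20>B[j]=17 take 17 → j++
[i=3,j=2] A[i]=20>B[j]=18 take 18 → j++
[i=3,j=3] A[i]=20<=B[j]=22 take 20 → i++
[i=4,j=3] A[i]=21<=B[j]=22 take 21 → i++
[i=5,j=3] A[i]=26>B[j]=22 take 22 → j++

i=5, j=4, merged so far=[1, 1, 3, 13, 17, 18, 20, 21, 22]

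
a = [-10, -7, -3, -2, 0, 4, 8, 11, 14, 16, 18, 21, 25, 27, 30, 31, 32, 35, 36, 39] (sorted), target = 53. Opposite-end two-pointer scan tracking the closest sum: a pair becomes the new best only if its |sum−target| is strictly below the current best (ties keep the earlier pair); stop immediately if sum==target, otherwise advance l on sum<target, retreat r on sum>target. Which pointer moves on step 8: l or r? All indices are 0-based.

l

[0,19] -10+39=29 d=24 * → l++
[1,19] -7+39=32 d=21 * → l++
[2,19] -3+39=36 d=17 * → l++
[3,19] -2+39=37 d=16 * → l++
[4,19] 0+39=39 d=14 * → l++
[5,19] 4+39=43 d=10 * → l++
[6,19] 8+39=47 d=6 * → l++
[7,19] 11+39=50 d=3 * → l++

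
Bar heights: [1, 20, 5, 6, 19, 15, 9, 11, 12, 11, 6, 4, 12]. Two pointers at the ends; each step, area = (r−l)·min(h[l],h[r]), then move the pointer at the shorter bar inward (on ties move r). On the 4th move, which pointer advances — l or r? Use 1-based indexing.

[1,13] min(1,12)*12=12 best=12 * → l++
[2,13] min(20,12)*11=132 best=132 * → r--
[2,12] min(20,4)*10=40 best=132 → r--
[2,11] min(20,6)*9=54 best=132 → r--

r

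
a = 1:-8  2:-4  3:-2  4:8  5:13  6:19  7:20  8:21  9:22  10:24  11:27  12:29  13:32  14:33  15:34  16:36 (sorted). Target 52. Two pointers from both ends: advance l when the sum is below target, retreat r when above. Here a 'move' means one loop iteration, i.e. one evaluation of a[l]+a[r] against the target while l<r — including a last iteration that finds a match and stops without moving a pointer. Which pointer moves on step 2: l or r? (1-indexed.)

[1,16] -8+36=28 <52 → l++
[2,16] -4+36=32 <52 → l++

l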